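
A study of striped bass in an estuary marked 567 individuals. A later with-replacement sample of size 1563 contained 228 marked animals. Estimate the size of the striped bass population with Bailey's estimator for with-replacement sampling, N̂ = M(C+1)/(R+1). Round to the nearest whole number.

N̂ = 567·(1563+1)/(228+1) = 567·1564/229 = 886788/229 ≈ 3872.4 → 3872

N ≈ 3872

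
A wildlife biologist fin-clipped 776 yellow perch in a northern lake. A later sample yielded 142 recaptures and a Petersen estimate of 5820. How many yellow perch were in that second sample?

From N = M·C/R: C = N·R / M = 5820·142 / 776 = 826440 / 776 = 1065.

C = 1065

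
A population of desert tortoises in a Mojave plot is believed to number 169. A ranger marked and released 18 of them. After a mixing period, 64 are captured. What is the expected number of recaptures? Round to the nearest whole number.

Expected recaptures E[R] = M·C / N.
E[R] = 18 × 64 / 169 = 1152 / 169 ≈ 6.8 → 7

expected recaptures ≈ 7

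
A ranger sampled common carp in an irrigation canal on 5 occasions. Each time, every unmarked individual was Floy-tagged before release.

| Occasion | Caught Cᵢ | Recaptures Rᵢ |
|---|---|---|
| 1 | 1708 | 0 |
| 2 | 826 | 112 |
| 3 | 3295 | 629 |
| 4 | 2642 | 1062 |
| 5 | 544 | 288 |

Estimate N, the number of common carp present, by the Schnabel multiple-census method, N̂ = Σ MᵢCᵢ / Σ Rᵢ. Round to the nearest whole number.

Marked at large before each occasion: Mᵢ = Σⱼ<ᵢ (Cⱼ − Rⱼ) → M1=0, M2=1708, M3=2422, M4=5088, M5=6668
Σ MᵢCᵢ = 0·1708 + 1708·826 + 2422·3295 + 5088·2642 + 6668·544 = 0 + 1410808 + 7980490 + 13442496 + 3627392 = 26461186
Σ Rᵢ = 0 + 112 + 629 + 1062 + 288 = 2091
N̂ = 26461186 / 2091 ≈ 12654.8 → 12655

N ≈ 12,655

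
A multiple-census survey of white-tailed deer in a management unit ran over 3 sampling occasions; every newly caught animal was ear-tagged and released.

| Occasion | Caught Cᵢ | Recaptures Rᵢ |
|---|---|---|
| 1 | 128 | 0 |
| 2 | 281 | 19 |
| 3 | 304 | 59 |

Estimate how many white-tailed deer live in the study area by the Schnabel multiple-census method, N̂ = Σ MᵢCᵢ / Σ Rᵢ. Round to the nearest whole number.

N ≈ 1981

Marked at large before each occasion: Mᵢ = Σⱼ<ᵢ (Cⱼ − Rⱼ) → M1=0, M2=128, M3=390
Σ MᵢCᵢ = 0·128 + 128·281 + 390·304 = 0 + 35968 + 118560 = 154528
Σ Rᵢ = 0 + 19 + 59 = 78
N̂ = 154528 / 78 ≈ 1981.1 → 1981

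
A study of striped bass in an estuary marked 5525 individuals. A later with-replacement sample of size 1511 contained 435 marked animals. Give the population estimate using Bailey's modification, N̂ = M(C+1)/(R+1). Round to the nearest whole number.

N̂ = 5525·(1511+1)/(435+1) = 5525·1512/436 = 8353800/436 ≈ 19160.1 → 19160

N ≈ 19,160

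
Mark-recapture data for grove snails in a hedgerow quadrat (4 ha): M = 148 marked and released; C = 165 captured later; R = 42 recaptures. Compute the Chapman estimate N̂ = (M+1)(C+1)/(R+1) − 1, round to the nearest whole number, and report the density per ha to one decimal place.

N̂ = 149·166/43 − 1 = 24734/43 − 1 ≈ 574.2 → 574
Density = N̂ / area = 574 / 4 ≈ 143.50 → 143.5 per ha

density ≈ 143.5 grove snails per ha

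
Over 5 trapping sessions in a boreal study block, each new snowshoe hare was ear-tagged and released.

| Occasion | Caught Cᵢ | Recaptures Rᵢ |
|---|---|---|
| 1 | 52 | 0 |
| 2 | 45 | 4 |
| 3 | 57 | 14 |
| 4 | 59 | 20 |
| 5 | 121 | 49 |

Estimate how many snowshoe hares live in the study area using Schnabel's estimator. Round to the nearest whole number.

N ≈ 423

Marked at large before each occasion: Mᵢ = Σⱼ<ᵢ (Cⱼ − Rⱼ) → M1=0, M2=52, M3=93, M4=136, M5=175
Σ MᵢCᵢ = 0·52 + 52·45 + 93·57 + 136·59 + 175·121 = 0 + 2340 + 5301 + 8024 + 21175 = 36840
Σ Rᵢ = 0 + 4 + 14 + 20 + 49 = 87
N̂ = 36840 / 87 ≈ 423.4 → 423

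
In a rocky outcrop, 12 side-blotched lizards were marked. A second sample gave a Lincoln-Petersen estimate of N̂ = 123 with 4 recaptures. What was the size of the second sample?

C = 41

From N = M·C/R: C = N·R / M = 123·4 / 12 = 492 / 12 = 41.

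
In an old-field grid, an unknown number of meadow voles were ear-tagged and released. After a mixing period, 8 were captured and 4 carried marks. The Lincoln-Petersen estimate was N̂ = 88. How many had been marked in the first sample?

From N = M·C/R: M = N·R / C = 88·4 / 8 = 352 / 8 = 44.

M = 44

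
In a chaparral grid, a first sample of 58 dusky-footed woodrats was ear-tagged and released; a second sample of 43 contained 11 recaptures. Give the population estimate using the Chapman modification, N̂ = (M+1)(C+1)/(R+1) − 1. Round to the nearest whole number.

N̂ = (58+1)(43+1)/(11+1) − 1 = 59·44/12 − 1
= 2596/12 − 1 ≈ 216.3 − 1 ≈ 215.3 → 215

N ≈ 215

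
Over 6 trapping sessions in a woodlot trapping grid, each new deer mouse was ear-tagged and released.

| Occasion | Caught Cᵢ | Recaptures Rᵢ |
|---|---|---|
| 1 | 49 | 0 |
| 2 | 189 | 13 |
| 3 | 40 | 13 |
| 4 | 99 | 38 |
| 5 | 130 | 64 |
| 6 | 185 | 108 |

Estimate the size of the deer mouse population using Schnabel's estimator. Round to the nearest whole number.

Marked at large before each occasion: Mᵢ = Σⱼ<ᵢ (Cⱼ − Rⱼ) → M1=0, M2=49, M3=225, M4=252, M5=313, M6=379
Σ MᵢCᵢ = 0·49 + 49·189 + 225·40 + 252·99 + 313·130 + 379·185 = 0 + 9261 + 9000 + 24948 + 40690 + 70115 = 154014
Σ Rᵢ = 0 + 13 + 13 + 38 + 64 + 108 = 236
N̂ = 154014 / 236 ≈ 652.6 → 653

N ≈ 653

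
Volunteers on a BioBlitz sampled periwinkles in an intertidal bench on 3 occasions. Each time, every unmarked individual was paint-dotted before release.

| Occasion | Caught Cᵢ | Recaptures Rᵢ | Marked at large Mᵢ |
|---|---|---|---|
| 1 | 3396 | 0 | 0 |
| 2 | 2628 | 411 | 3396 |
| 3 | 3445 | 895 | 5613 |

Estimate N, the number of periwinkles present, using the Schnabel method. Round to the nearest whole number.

Σ MᵢCᵢ = 0·3396 + 3396·2628 + 5613·3445 = 0 + 8924688 + 19336785 = 28261473
Σ Rᵢ = 0 + 411 + 895 = 1306
N̂ = 28261473 / 1306 ≈ 21639.7 → 21640

N ≈ 21,640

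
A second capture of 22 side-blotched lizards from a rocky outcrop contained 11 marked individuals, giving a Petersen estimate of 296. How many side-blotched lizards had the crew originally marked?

From N = M·C/R: M = N·R / C = 296·11 / 22 = 3256 / 22 = 148.

M = 148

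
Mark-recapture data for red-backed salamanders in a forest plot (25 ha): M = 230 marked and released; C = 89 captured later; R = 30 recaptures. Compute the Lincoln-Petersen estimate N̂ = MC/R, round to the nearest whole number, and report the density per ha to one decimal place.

N̂ = 230·89/30 = 20470/30 ≈ 682.3 → 682
Density = N̂ / area = 682 / 25 ≈ 27.28 → 27.3 per ha

density ≈ 27.3 red-backed salamanders per ha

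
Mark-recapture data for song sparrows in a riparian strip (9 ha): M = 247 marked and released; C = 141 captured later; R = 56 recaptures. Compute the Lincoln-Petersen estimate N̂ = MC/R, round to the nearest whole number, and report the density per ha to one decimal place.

density ≈ 69.1 song sparrows per ha

N̂ = 247·141/56 = 34827/56 ≈ 621.9 → 622
Density = N̂ / area = 622 / 9 ≈ 69.11 → 69.1 per ha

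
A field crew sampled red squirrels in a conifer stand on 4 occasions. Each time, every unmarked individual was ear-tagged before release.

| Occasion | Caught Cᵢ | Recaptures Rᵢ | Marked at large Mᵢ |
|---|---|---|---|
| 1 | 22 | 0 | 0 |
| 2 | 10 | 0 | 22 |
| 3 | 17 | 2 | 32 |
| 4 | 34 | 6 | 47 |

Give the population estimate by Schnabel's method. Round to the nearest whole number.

Σ MᵢCᵢ = 0·22 + 22·10 + 32·17 + 47·34 = 0 + 220 + 544 + 1598 = 2362
Σ Rᵢ = 0 + 0 + 2 + 6 = 8
N̂ = 2362 / 8 ≈ 295.2 → 295

N ≈ 295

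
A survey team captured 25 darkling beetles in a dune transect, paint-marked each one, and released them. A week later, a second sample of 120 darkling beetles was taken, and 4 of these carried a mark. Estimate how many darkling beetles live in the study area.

N = (25 × 120) / 4 = 3000 / 4 = 750

N = 750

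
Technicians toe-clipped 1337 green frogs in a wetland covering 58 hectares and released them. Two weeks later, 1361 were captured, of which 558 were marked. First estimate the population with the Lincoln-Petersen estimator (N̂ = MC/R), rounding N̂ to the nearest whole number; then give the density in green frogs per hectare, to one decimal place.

density ≈ 56.2 green frogs per hectare

N̂ = 1337·1361/558 = 1819657/558 ≈ 3261.0 → 3261
Density = N̂ / area = 3261 / 58 ≈ 56.22 → 56.2 per hectare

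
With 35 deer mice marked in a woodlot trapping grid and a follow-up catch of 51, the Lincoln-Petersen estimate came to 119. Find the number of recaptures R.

R = 15

From N = M·C/R: R = M·C / N = 35·51 / 119 = 1785 / 119 = 15.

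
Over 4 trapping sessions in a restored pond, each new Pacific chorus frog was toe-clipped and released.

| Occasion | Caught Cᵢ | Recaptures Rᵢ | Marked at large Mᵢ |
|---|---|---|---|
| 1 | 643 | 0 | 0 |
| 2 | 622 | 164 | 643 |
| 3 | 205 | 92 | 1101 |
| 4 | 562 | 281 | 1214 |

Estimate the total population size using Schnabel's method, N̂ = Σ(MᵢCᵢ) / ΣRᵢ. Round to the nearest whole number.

Σ MᵢCᵢ = 0·643 + 643·622 + 1101·205 + 1214·562 = 0 + 399946 + 225705 + 682268 = 1307919
Σ Rᵢ = 0 + 164 + 92 + 281 = 537
N̂ = 1307919 / 537 ≈ 2435.6 → 2436

N ≈ 2436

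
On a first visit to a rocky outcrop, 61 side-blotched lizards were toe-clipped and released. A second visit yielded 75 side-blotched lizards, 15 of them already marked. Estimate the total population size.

N = (61 × 75) / 15 = 4575 / 15 = 305

N = 305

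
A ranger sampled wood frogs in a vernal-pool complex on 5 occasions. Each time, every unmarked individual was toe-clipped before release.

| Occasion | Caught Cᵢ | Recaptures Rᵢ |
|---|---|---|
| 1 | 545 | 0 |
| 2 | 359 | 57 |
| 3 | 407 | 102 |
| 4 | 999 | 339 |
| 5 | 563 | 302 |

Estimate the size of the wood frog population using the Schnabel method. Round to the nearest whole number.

N ≈ 3389

Marked at large before each occasion: Mᵢ = Σⱼ<ᵢ (Cⱼ − Rⱼ) → M1=0, M2=545, M3=847, M4=1152, M5=1812
Σ MᵢCᵢ = 0·545 + 545·359 + 847·407 + 1152·999 + 1812·563 = 0 + 195655 + 344729 + 1150848 + 1020156 = 2711388
Σ Rᵢ = 0 + 57 + 102 + 339 + 302 = 800
N̂ = 2711388 / 800 ≈ 3389.2 → 3389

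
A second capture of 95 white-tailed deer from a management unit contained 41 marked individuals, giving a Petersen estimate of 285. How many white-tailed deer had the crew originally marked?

M = 123

From N = M·C/R: M = N·R / C = 285·41 / 95 = 11685 / 95 = 123.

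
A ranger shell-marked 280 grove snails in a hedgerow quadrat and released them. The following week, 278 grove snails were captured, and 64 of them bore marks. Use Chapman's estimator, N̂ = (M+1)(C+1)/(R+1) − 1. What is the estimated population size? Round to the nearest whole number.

N ≈ 1205

N̂ = (280+1)(278+1)/(64+1) − 1 = 281·279/65 − 1
= 78399/65 − 1 ≈ 1206.1 − 1 ≈ 1205.1 → 1205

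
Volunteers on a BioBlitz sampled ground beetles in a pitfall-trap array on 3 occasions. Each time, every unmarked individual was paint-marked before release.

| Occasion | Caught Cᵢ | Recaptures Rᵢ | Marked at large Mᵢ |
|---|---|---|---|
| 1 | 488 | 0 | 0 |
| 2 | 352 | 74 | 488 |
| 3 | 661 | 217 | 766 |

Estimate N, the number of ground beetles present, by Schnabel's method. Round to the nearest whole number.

N ≈ 2330

Σ MᵢCᵢ = 0·488 + 488·352 + 766·661 = 0 + 171776 + 506326 = 678102
Σ Rᵢ = 0 + 74 + 217 = 291
N̂ = 678102 / 291 ≈ 2330.2 → 2330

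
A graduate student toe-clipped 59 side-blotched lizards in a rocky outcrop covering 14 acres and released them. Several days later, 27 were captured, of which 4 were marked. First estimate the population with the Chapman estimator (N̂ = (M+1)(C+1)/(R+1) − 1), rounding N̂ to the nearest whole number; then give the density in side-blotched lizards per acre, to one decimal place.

N̂ = 60·28/5 − 1 = 1680/5 − 1 = 335
Density = N̂ / area = 335 / 14 ≈ 23.93 → 23.9 per acre

density ≈ 23.9 side-blotched lizards per acre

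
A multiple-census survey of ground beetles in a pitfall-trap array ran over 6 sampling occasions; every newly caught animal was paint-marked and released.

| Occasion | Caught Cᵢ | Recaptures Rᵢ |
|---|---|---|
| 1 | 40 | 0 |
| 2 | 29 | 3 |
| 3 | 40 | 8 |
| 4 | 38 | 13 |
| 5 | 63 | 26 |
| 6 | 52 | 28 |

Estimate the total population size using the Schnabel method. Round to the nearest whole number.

N ≈ 302

Marked at large before each occasion: Mᵢ = Σⱼ<ᵢ (Cⱼ − Rⱼ) → M1=0, M2=40, M3=66, M4=98, M5=123, M6=160
Σ MᵢCᵢ = 0·40 + 40·29 + 66·40 + 98·38 + 123·63 + 160·52 = 0 + 1160 + 2640 + 3724 + 7749 + 8320 = 23593
Σ Rᵢ = 0 + 3 + 8 + 13 + 26 + 28 = 78
N̂ = 23593 / 78 ≈ 302.47 → 302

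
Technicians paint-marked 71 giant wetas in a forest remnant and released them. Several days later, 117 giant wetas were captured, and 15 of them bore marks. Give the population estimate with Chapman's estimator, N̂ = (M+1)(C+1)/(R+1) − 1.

N = 530

N̂ = (71+1)(117+1)/(15+1) − 1 = 72·118/16 − 1
= 8496/16 − 1 = 531 − 1 = 530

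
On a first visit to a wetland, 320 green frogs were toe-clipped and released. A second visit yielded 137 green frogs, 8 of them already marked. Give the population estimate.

The marked fraction in the recapture sample should equal the marked fraction in the population: 8/137 = 320/N.
N = (320 × 137) / 8 = 43840 / 8 = 5480

N = 5480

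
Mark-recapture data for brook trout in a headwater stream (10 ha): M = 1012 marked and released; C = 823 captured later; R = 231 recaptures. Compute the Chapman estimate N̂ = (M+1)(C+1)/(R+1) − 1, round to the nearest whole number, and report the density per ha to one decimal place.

N̂ = 1013·824/232 − 1 = 834712/232 − 1 ≈ 3596.9 → 3597
Density = N̂ / area = 3597 / 10 ≈ 359.70 → 359.7 per ha

density ≈ 359.7 brook trout per ha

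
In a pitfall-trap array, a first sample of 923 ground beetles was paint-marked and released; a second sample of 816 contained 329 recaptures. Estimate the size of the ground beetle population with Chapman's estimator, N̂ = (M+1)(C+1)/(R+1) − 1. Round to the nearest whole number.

N ≈ 2287

N̂ = (923+1)(816+1)/(329+1) − 1 = 924·817/330 − 1
= 754908/330 − 1 ≈ 2287.6 − 1 ≈ 2286.6 → 2287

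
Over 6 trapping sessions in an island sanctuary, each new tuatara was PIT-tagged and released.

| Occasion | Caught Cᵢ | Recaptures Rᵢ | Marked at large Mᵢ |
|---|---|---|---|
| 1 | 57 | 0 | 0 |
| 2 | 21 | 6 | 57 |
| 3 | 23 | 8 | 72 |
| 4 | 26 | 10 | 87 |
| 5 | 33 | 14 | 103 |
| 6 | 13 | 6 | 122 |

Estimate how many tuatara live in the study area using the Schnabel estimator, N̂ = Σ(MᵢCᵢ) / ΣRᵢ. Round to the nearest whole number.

Σ MᵢCᵢ = 0·57 + 57·21 + 72·23 + 87·26 + 103·33 + 122·13 = 0 + 1197 + 1656 + 2262 + 3399 + 1586 = 10100
Σ Rᵢ = 0 + 6 + 8 + 10 + 14 + 6 = 44
N̂ = 10100 / 44 ≈ 229.5 → 230

N ≈ 230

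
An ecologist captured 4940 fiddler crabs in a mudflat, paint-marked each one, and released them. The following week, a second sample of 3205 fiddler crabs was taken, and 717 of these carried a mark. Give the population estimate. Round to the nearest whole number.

N = (4940 × 3205) / 717 = 15832700 / 717 ≈ 22081.9 → 22082

N ≈ 22,082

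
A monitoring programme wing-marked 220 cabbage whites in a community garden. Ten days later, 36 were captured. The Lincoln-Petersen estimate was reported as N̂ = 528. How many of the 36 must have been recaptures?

From N = M·C/R: R = M·C / N = 220·36 / 528 = 7920 / 528 = 15.

R = 15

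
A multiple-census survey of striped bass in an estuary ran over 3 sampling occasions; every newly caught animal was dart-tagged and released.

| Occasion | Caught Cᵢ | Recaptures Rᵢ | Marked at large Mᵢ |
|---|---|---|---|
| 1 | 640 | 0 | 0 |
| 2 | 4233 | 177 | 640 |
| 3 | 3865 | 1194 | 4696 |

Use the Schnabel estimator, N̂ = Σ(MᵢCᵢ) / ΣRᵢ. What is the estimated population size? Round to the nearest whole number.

Σ MᵢCᵢ = 0·640 + 640·4233 + 4696·3865 = 0 + 2709120 + 18150040 = 20859160
Σ Rᵢ = 0 + 177 + 1194 = 1371
N̂ = 20859160 / 1371 ≈ 15214.6 → 15215

N ≈ 15,215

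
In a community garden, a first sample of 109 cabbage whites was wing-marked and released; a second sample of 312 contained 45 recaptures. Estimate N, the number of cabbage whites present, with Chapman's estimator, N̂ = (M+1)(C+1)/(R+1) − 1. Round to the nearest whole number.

N ≈ 747

N̂ = (109+1)(312+1)/(45+1) − 1 = 110·313/46 − 1
= 34430/46 − 1 ≈ 748.48 − 1 ≈ 747.48 → 747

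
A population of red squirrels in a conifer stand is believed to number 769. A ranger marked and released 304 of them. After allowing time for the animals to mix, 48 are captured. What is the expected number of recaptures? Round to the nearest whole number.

expected recaptures ≈ 19

The marked fraction of the population is 304/769, so in a sample of 48 expect C·(M/N) marked.
E[R] = 304 × 48 / 769 = 14592 / 769 ≈ 19.0 → 19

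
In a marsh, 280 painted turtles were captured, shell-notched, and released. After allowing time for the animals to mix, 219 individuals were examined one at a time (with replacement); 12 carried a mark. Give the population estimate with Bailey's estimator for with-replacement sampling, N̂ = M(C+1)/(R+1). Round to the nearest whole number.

N ≈ 4738

N̂ = 280·(219+1)/(12+1) = 280·220/13 = 61600/13 ≈ 4738.46 → 4738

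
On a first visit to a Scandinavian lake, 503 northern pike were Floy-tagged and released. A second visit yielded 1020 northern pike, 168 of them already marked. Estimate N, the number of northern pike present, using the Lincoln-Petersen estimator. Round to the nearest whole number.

N ≈ 3054

The marked fraction in the recapture sample should equal the marked fraction in the population: 168/1020 = 503/N.
N = (503 × 1020) / 168 = 513060 / 168 ≈ 3053.9 → 3054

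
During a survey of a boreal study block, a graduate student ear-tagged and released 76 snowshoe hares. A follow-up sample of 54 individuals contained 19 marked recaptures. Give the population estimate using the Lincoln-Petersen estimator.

N = (76 × 54) / 19 = 4104 / 19 = 216

N = 216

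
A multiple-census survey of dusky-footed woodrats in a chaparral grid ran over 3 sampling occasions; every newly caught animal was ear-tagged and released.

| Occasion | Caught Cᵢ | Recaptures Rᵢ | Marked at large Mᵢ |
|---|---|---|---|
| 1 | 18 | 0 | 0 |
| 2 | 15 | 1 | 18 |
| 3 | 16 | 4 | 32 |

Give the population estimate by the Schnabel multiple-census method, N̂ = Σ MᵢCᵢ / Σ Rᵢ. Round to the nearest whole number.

Σ MᵢCᵢ = 0·18 + 18·15 + 32·16 = 0 + 270 + 512 = 782
Σ Rᵢ = 0 + 1 + 4 = 5
N̂ = 782 / 5 ≈ 156.4 → 156

N ≈ 156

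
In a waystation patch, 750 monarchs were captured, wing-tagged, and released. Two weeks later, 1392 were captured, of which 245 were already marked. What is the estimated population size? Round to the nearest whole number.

If marked individuals mix randomly, R/C ≈ M/N, giving N ≈ M·C/R.
N = (750 × 1392) / 245 = 1044000 / 245 ≈ 4261.2 → 4261

N ≈ 4261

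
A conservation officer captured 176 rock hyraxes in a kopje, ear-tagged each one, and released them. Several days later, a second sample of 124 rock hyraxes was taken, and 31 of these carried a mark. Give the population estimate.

The marked fraction in the recapture sample should equal the marked fraction in the population: 31/124 = 176/N.
N = (176 × 124) / 31 = 21824 / 31 = 704

N = 704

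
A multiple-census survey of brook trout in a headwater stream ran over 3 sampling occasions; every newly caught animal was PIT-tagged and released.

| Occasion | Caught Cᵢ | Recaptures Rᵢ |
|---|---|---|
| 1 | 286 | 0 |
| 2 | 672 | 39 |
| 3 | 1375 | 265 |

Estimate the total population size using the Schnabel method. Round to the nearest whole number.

Marked at large before each occasion: Mᵢ = Σⱼ<ᵢ (Cⱼ − Rⱼ) → M1=0, M2=286, M3=919
Σ MᵢCᵢ = 0·286 + 286·672 + 919·1375 = 0 + 192192 + 1263625 = 1455817
Σ Rᵢ = 0 + 39 + 265 = 304
N̂ = 1455817 / 304 ≈ 4788.9 → 4789

N ≈ 4789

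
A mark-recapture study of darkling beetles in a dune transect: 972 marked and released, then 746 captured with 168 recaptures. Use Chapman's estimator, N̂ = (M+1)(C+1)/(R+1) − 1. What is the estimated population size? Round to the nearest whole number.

N̂ = (972+1)(746+1)/(168+1) − 1 = 973·747/169 − 1
= 726831/169 − 1 ≈ 4300.8 − 1 ≈ 4299.8 → 4300

N ≈ 4300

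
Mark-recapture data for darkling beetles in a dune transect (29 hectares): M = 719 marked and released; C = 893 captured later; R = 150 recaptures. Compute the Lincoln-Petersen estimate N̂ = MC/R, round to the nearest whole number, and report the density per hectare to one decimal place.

N̂ = 719·893/150 = 642067/150 ≈ 4280.4 → 4280
Density = N̂ / area = 4280 / 29 ≈ 147.59 → 147.6 per hectare

density ≈ 147.6 darkling beetles per hectare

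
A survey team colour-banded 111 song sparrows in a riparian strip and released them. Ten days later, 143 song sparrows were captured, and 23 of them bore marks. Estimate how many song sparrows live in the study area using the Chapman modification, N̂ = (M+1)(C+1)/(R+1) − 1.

N = 671

N̂ = (111+1)(143+1)/(23+1) − 1 = 112·144/24 − 1
= 16128/24 − 1 = 672 − 1 = 671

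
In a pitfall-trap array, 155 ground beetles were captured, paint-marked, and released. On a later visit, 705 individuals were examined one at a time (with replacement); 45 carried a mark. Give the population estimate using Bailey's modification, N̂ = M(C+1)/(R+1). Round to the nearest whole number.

N̂ = 155·(705+1)/(45+1) = 155·706/46 = 109430/46 ≈ 2378.9 → 2379

N ≈ 2379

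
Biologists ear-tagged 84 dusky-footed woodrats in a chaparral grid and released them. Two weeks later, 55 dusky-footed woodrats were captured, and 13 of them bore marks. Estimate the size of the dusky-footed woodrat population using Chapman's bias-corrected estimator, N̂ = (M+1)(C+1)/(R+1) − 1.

N̂ = (84+1)(55+1)/(13+1) − 1 = 85·56/14 − 1
= 4760/14 − 1 = 340 − 1 = 339

N = 339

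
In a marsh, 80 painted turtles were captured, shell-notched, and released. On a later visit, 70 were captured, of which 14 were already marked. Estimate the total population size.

N = (80 × 70) / 14 = 5600 / 14 = 400

N = 400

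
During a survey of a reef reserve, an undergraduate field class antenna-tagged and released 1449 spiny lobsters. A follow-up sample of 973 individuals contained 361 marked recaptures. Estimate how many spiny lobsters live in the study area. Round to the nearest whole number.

N = (1449 × 973) / 361 = 1409877 / 361 ≈ 3905.48 → 3905

N ≈ 3905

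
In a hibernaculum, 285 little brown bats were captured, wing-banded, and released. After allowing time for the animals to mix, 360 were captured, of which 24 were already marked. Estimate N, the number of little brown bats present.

N = 4275

Lincoln-Petersen assumes M/N = R/C, so N = M·C / R.
N = (285 × 360) / 24 = 102600 / 24 = 4275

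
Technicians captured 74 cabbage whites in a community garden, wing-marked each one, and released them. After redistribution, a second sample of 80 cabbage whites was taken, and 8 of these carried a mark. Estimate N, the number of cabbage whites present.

Lincoln-Petersen assumes M/N = R/C, so N = M·C / R.
N = (74 × 80) / 8 = 5920 / 8 = 740

N = 740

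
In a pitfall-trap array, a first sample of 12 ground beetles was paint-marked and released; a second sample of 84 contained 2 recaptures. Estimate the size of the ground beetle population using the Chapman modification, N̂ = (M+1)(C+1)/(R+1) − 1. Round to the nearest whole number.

N̂ = (12+1)(84+1)/(2+1) − 1 = 13·85/3 − 1
= 1105/3 − 1 ≈ 368.3 − 1 ≈ 367.3 → 367

N ≈ 367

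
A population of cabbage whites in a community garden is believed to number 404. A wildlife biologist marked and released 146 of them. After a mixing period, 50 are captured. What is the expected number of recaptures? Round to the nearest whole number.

Expected recaptures E[R] = M·C / N.
E[R] = 146 × 50 / 404 = 7300 / 404 ≈ 18.1 → 18

expected recaptures ≈ 18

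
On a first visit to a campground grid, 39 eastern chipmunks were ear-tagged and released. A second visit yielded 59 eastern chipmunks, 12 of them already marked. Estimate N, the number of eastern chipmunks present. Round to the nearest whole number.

N = (39 × 59) / 12 = 2301 / 12 ≈ 191.8 → 192

N ≈ 192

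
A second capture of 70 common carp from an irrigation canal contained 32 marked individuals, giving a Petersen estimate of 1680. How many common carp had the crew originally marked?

From N = M·C/R: M = N·R / C = 1680·32 / 70 = 53760 / 70 = 768.

M = 768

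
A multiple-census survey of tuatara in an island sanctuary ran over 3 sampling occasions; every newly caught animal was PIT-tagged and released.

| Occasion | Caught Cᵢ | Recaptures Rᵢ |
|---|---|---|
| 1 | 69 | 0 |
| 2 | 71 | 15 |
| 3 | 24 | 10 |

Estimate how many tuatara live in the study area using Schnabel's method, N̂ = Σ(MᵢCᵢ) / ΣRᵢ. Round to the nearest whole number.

N ≈ 316

Marked at large before each occasion: Mᵢ = Σⱼ<ᵢ (Cⱼ − Rⱼ) → M1=0, M2=69, M3=125
Σ MᵢCᵢ = 0·69 + 69·71 + 125·24 = 0 + 4899 + 3000 = 7899
Σ Rᵢ = 0 + 15 + 10 = 25
N̂ = 7899 / 25 ≈ 316.0 → 316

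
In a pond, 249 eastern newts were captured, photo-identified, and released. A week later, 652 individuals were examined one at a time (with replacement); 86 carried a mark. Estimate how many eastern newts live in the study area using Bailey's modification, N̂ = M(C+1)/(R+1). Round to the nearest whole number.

N ≈ 1869

N̂ = 249·(652+1)/(86+1) = 249·653/87 = 162597/87 ≈ 1868.9 → 1869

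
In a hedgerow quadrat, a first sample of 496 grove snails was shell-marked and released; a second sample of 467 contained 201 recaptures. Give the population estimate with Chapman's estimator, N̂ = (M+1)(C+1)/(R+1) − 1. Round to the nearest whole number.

N ≈ 1150

N̂ = (496+1)(467+1)/(201+1) − 1 = 497·468/202 − 1
= 232596/202 − 1 ≈ 1151.47 − 1 ≈ 1150.47 → 1150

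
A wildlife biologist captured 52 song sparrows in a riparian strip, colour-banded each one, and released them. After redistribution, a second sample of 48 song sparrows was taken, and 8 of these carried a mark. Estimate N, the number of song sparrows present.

N = 312

The marked fraction in the recapture sample should equal the marked fraction in the population: 8/48 = 52/N.
N = (52 × 48) / 8 = 2496 / 8 = 312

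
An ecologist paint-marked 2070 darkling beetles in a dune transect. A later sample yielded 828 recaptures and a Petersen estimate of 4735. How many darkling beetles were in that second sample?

From N = M·C/R: C = N·R / M = 4735·828 / 2070 = 3920580 / 2070 = 1894.

C = 1894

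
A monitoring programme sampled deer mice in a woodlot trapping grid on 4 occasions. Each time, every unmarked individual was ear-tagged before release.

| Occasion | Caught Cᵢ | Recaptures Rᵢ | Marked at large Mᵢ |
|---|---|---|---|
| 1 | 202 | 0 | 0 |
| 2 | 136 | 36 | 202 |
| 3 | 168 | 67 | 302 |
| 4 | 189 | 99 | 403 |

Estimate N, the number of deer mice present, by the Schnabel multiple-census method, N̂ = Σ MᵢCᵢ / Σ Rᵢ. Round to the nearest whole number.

Σ MᵢCᵢ = 0·202 + 202·136 + 302·168 + 403·189 = 0 + 27472 + 50736 + 76167 = 154375
Σ Rᵢ = 0 + 36 + 67 + 99 = 202
N̂ = 154375 / 202 ≈ 764.2 → 764

N ≈ 764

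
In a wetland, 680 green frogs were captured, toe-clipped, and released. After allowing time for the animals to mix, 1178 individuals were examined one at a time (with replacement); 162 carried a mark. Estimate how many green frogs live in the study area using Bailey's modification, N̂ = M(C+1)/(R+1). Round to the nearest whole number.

N̂ = 680·(1178+1)/(162+1) = 680·1179/163 = 801720/163 ≈ 4918.5 → 4919

N ≈ 4919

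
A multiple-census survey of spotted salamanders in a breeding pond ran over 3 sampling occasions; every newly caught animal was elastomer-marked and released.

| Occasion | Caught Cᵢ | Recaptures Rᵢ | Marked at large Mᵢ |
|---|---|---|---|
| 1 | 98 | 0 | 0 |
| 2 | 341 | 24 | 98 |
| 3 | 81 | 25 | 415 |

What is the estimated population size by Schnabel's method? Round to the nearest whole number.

Σ MᵢCᵢ = 0·98 + 98·341 + 415·81 = 0 + 33418 + 33615 = 67033
Σ Rᵢ = 0 + 24 + 25 = 49
N̂ = 67033 / 49 ≈ 1368.0 → 1368

N ≈ 1368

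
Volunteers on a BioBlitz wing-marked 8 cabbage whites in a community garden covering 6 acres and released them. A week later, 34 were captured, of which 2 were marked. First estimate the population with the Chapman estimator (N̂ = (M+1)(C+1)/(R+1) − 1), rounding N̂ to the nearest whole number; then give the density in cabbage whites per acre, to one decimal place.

density ≈ 17.3 cabbage whites per acre

N̂ = 9·35/3 − 1 = 315/3 − 1 = 104
Density = N̂ / area = 104 / 6 ≈ 17.33 → 17.3 per acre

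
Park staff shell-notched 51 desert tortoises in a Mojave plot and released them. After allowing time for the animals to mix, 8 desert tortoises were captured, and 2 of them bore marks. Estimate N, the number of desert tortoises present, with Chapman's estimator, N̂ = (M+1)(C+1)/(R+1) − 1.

N̂ = (51+1)(8+1)/(2+1) − 1 = 52·9/3 − 1
= 468/3 − 1 = 156 − 1 = 155

N = 155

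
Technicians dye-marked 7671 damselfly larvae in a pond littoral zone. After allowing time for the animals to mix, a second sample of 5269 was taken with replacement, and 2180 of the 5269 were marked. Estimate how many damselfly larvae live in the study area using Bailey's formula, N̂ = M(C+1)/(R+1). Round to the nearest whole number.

N ≈ 18,536

N̂ = 7671·(5269+1)/(2180+1) = 7671·5270/2181 = 40426170/2181 ≈ 18535.6 → 18536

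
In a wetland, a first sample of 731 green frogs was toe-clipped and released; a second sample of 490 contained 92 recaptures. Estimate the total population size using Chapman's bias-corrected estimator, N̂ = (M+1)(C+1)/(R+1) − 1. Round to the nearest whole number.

N̂ = (731+1)(490+1)/(92+1) − 1 = 732·491/93 − 1
= 359412/93 − 1 ≈ 3864.6 − 1 ≈ 3863.6 → 3864

N ≈ 3864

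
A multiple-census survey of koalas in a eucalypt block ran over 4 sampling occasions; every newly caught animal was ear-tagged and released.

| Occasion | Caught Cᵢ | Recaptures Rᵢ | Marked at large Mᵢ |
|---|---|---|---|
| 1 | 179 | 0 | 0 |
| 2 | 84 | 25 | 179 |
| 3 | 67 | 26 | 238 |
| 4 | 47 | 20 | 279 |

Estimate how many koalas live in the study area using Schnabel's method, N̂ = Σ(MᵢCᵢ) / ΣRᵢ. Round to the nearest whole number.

N ≈ 621

Σ MᵢCᵢ = 0·179 + 179·84 + 238·67 + 279·47 = 0 + 15036 + 15946 + 13113 = 44095
Σ Rᵢ = 0 + 25 + 26 + 20 = 71
N̂ = 44095 / 71 ≈ 621.1 → 621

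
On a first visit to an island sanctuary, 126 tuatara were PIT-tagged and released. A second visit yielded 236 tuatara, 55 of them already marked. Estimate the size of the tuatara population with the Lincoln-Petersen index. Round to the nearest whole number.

N = (126 × 236) / 55 = 29736 / 55 ≈ 540.7 → 541

N ≈ 541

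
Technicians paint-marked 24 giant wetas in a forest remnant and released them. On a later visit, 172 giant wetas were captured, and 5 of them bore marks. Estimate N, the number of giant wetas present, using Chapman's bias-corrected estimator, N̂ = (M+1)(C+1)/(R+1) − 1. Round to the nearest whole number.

N ≈ 720

N̂ = (24+1)(172+1)/(5+1) − 1 = 25·173/6 − 1
= 4325/6 − 1 ≈ 720.8 − 1 ≈ 719.8 → 720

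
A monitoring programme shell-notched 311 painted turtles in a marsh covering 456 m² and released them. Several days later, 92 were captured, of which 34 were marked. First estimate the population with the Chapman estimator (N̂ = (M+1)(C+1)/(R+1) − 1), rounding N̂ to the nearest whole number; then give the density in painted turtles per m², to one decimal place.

N̂ = 312·93/35 − 1 = 29016/35 − 1 ≈ 828.0 → 828
Density = N̂ / area = 828 / 456 ≈ 1.82 → 1.8 per m²

density ≈ 1.8 painted turtles per m²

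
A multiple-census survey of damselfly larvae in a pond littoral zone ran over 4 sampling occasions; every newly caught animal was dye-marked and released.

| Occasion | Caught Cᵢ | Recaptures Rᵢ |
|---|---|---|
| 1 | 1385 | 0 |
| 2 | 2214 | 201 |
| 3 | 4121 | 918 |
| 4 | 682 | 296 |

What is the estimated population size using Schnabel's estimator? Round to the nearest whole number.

Marked at large before each occasion: Mᵢ = Σⱼ<ᵢ (Cⱼ − Rⱼ) → M1=0, M2=1385, M3=3398, M4=6601
Σ MᵢCᵢ = 0·1385 + 1385·2214 + 3398·4121 + 6601·682 = 0 + 3066390 + 14003158 + 4501882 = 21571430
Σ Rᵢ = 0 + 201 + 918 + 296 = 1415
N̂ = 21571430 / 1415 ≈ 15244.8 → 15245

N ≈ 15,245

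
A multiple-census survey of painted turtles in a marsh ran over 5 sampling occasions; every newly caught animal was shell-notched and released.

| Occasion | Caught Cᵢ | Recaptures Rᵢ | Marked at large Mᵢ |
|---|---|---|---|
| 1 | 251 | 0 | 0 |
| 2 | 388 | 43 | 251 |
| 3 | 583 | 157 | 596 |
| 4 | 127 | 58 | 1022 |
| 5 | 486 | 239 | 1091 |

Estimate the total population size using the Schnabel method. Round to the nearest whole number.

Σ MᵢCᵢ = 0·251 + 251·388 + 596·583 + 1022·127 + 1091·486 = 0 + 97388 + 347468 + 129794 + 530226 = 1104876
Σ Rᵢ = 0 + 43 + 157 + 58 + 239 = 497
N̂ = 1104876 / 497 ≈ 2223.1 → 2223

N ≈ 2223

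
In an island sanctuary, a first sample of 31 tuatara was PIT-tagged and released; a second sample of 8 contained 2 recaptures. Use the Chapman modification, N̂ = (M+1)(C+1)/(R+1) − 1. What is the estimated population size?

N = 95

N̂ = (31+1)(8+1)/(2+1) − 1 = 32·9/3 − 1
= 288/3 − 1 = 96 − 1 = 95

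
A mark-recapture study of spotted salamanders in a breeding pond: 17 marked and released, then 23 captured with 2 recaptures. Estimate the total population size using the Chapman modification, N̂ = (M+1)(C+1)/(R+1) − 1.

N̂ = (17+1)(23+1)/(2+1) − 1 = 18·24/3 − 1
= 432/3 − 1 = 144 − 1 = 143

N = 143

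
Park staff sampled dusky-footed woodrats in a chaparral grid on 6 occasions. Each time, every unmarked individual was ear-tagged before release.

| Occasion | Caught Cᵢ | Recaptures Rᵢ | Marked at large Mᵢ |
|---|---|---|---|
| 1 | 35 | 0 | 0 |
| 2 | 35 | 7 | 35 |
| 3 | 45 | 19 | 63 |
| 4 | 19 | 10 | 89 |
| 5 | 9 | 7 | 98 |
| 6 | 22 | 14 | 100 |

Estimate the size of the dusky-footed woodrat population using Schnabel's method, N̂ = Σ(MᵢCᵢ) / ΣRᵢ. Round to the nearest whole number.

Σ MᵢCᵢ = 0·35 + 35·35 + 63·45 + 89·19 + 98·9 + 100·22 = 0 + 1225 + 2835 + 1691 + 882 + 2200 = 8833
Σ Rᵢ = 0 + 7 + 19 + 10 + 7 + 14 = 57
N̂ = 8833 / 57 ≈ 155.0 → 155

N ≈ 155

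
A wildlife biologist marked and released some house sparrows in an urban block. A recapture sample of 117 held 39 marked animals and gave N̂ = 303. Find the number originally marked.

From N = M·C/R: M = N·R / C = 303·39 / 117 = 11817 / 117 = 101.

M = 101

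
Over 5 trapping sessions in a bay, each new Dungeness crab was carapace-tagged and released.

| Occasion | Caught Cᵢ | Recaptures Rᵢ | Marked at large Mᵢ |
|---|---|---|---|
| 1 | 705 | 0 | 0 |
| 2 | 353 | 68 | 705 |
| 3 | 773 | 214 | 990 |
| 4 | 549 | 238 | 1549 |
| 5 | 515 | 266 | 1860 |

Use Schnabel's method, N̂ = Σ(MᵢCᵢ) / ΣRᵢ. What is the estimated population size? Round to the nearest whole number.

Σ MᵢCᵢ = 0·705 + 705·353 + 990·773 + 1549·549 + 1860·515 = 0 + 248865 + 765270 + 850401 + 957900 = 2822436
Σ Rᵢ = 0 + 68 + 214 + 238 + 266 = 786
N̂ = 2822436 / 786 ≈ 3590.9 → 3591

N ≈ 3591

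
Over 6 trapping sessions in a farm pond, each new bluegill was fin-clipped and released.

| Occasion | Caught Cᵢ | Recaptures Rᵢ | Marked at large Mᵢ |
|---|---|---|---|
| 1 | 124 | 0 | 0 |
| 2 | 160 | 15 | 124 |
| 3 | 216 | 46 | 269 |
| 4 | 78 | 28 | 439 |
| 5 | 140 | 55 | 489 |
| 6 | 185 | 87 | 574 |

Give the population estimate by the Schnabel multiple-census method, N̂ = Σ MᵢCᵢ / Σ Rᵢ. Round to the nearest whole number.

Σ MᵢCᵢ = 0·124 + 124·160 + 269·216 + 439·78 + 489·140 + 574·185 = 0 + 19840 + 58104 + 34242 + 68460 + 106190 = 286836
Σ Rᵢ = 0 + 15 + 46 + 28 + 55 + 87 = 231
N̂ = 286836 / 231 ≈ 1241.7 → 1242

N ≈ 1242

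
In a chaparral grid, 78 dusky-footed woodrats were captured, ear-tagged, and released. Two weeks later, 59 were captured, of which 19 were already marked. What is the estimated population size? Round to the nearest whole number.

N ≈ 242

The marked fraction in the recapture sample should equal the marked fraction in the population: 19/59 = 78/N.
N = (78 × 59) / 19 = 4602 / 19 ≈ 242.2 → 242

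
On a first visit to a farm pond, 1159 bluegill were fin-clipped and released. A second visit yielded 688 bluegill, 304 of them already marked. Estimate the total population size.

If marked individuals mix randomly, R/C ≈ M/N, giving N ≈ M·C/R.
N = (1159 × 688) / 304 = 797392 / 304 = 2623

N = 2623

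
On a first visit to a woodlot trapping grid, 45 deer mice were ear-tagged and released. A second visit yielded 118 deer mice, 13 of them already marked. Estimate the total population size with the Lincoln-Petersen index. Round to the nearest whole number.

N ≈ 408

N = (45 × 118) / 13 = 5310 / 13 ≈ 408.46 → 408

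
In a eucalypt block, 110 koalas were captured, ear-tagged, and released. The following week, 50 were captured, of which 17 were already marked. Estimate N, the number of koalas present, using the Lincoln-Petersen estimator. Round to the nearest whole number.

If marked individuals mix randomly, R/C ≈ M/N, giving N ≈ M·C/R.
N = (110 × 50) / 17 = 5500 / 17 ≈ 323.5 → 324

N ≈ 324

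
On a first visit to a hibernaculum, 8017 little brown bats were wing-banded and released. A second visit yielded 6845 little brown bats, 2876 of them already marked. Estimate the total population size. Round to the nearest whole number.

N = (8017 × 6845) / 2876 = 54876365 / 2876 ≈ 19080.8 → 19081

N ≈ 19,081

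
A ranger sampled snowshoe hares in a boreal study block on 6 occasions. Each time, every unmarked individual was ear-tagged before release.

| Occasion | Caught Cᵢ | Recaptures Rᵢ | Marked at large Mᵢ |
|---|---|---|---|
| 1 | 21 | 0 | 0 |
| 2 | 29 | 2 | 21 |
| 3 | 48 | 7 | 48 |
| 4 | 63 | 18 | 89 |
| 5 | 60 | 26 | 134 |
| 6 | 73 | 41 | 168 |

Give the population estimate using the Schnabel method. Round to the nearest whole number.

Σ MᵢCᵢ = 0·21 + 21·29 + 48·48 + 89·63 + 134·60 + 168·73 = 0 + 609 + 2304 + 5607 + 8040 + 12264 = 28824
Σ Rᵢ = 0 + 2 + 7 + 18 + 26 + 41 = 94
N̂ = 28824 / 94 ≈ 306.6 → 307

N ≈ 307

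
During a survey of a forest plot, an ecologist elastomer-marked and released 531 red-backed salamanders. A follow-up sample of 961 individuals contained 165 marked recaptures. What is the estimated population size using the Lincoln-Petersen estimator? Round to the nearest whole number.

N ≈ 3093

The marked fraction in the recapture sample should equal the marked fraction in the population: 165/961 = 531/N.
N = (531 × 961) / 165 = 510291 / 165 ≈ 3092.7 → 3093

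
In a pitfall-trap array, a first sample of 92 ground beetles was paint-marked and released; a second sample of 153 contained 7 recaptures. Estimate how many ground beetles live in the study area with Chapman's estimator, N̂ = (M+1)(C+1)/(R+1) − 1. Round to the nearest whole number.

N̂ = (92+1)(153+1)/(7+1) − 1 = 93·154/8 − 1
= 14322/8 − 1 ≈ 1790.2 − 1 ≈ 1789.2 → 1789

N ≈ 1789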